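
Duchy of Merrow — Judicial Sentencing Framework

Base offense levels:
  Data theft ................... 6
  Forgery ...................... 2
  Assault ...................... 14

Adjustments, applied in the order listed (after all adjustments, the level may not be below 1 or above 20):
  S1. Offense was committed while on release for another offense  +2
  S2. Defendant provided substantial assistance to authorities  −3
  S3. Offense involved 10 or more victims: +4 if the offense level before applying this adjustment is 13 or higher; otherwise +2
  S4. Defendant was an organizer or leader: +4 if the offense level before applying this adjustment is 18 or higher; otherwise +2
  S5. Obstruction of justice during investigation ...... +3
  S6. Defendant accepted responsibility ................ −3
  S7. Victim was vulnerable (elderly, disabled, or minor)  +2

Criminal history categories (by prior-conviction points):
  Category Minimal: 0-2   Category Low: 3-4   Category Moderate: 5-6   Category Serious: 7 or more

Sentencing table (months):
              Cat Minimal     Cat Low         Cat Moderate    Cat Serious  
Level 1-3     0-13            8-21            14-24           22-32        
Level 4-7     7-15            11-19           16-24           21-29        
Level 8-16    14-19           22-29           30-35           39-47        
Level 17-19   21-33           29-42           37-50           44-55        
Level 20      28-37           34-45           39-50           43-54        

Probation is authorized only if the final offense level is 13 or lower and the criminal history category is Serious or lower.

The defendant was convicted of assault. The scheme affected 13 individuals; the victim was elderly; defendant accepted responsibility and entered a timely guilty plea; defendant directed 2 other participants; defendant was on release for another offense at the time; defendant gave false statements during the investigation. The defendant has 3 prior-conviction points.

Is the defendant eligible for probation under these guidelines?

Base offense level for assault: 14.
S1 applies: 14 + 2 = 16.
S3 applies (level before this adjustment is 16 ≥ 13, so +4): 16 + 4 = 20.
S4 applies (level before this adjustment is 20 ≥ 18, so +4): 20 + 4 = 24.
S5 applies: 24 + 3 = 27.
S6 applies: 27 − 3 = 24.
S7 applies: 24 + 2 = 26.
Level 26 exceeds the maximum of 20; capped at 20.
Final offense level: 20.
Criminal history: 3 prior points → Category Low (3-4).
Level 20 falls in the 20 band.
Grid: Level 20 × Category Low = 34-45 months.
Probation check: level 20 > 13 and category Low ≤ Serious → not eligible.

No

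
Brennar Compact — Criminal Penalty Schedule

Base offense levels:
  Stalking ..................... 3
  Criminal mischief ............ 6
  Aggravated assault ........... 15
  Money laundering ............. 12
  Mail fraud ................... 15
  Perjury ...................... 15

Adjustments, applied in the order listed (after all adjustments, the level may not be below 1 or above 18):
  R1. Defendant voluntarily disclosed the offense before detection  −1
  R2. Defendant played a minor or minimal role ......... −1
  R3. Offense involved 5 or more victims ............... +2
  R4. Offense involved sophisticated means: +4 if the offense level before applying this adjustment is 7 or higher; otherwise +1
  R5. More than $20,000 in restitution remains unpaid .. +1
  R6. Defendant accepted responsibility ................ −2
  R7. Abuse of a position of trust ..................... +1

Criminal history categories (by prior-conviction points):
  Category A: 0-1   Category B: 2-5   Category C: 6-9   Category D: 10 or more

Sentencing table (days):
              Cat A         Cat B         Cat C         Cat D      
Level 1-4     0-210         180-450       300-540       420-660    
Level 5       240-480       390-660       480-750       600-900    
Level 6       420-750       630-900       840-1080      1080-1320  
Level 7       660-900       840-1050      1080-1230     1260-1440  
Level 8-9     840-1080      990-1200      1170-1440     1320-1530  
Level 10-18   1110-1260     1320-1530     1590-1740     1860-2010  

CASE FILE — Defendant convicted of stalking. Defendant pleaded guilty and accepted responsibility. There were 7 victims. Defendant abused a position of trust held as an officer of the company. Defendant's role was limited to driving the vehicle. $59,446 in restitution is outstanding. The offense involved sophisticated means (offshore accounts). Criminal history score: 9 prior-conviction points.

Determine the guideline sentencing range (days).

Base offense level for stalking: 3.
R2 applies: 3 − 1 = 2.
R3 applies: 2 + 2 = 4.
R4 applies (level before this adjustment is 4 < 7, so +1): 4 + 1 = 5.
R5 applies: 5 + 1 = 6.
R6 applies: 6 − 2 = 4.
R7 applies: 4 + 1 = 5.
Final offense level: 5.
Criminal history: 9 prior points → Category C (6-9).
Level 5 falls in the 5 band.
Grid: Level 5 × Category C = 480-750 days.

480-750 days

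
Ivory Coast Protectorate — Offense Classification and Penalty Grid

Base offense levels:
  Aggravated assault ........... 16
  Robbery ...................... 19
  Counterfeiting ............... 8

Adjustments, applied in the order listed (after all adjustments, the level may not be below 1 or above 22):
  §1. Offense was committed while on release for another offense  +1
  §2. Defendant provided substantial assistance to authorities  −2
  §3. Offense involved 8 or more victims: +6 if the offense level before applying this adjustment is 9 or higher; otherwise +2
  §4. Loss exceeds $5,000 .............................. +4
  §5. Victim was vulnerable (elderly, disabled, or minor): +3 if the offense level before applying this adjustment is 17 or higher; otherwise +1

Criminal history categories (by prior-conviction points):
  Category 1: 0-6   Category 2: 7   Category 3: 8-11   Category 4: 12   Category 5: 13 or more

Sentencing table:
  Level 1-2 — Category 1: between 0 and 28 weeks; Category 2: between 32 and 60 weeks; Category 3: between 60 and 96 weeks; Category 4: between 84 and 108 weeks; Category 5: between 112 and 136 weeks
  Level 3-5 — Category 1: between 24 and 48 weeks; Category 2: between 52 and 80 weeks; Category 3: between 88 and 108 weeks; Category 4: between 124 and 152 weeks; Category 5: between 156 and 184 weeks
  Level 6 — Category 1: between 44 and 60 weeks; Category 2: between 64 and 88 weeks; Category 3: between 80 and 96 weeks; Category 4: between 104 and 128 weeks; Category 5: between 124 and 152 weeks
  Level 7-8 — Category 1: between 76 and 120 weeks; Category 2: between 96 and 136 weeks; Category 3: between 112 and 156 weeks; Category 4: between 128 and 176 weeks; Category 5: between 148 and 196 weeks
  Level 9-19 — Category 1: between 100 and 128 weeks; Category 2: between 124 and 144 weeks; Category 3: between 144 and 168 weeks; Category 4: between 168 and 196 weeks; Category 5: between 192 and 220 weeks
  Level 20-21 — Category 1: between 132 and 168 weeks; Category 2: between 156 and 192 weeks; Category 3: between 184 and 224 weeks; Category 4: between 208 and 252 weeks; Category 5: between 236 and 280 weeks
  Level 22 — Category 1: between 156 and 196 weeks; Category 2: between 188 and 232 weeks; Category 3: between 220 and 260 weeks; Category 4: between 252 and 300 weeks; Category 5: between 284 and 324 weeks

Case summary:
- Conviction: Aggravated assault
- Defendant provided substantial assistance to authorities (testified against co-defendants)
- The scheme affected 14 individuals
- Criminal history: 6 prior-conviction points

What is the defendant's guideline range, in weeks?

132-168 weeks

Base offense level for aggravated assault: 16.
§2 applies: 16 − 2 = 14.
§3 applies (level before this adjustment is 14 ≥ 9, so +6): 14 + 6 = 20.
§5 does not apply.
Final offense level: 20.
Criminal history: 6 prior points → Category 1 (0-6).
Level 20 falls in the 20-21 band.
Grid: Level 20-21 × Category 1 = 132-168 weeks.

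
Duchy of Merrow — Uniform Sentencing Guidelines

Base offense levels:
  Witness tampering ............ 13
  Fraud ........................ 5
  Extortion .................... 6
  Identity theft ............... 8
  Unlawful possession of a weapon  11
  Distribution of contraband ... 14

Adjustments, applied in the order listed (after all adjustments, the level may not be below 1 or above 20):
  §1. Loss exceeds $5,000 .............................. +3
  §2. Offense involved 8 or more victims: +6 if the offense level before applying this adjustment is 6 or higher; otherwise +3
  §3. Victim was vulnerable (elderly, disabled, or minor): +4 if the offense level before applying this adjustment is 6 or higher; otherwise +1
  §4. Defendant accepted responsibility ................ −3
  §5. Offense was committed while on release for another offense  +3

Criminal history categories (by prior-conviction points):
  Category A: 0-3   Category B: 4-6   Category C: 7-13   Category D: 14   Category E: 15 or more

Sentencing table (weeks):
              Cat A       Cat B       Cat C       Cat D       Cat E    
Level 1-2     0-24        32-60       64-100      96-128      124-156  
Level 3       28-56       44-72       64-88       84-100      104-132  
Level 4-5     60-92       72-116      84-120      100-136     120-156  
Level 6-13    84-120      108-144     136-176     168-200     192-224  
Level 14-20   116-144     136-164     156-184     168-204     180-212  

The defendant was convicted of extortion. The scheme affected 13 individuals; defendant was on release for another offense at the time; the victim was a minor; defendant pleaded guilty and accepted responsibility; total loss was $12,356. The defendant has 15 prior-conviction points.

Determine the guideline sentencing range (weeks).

Base offense level for extortion: 6.
§1 applies: 6 + 3 = 9.
§2 applies (level before this adjustment is 9 ≥ 6, so +6): 9 + 6 = 15.
§3 applies (level before this adjustment is 15 ≥ 6, so +4): 15 + 4 = 19.
§4 applies: 19 − 3 = 16.
§5 applies: 16 + 3 = 19.
Final offense level: 19.
Criminal history: 15 prior points → Category E (15+).
Level 19 falls in the 14-20 band.
Grid: Level 14-20 × Category E = 180-212 weeks.

180-212 weeks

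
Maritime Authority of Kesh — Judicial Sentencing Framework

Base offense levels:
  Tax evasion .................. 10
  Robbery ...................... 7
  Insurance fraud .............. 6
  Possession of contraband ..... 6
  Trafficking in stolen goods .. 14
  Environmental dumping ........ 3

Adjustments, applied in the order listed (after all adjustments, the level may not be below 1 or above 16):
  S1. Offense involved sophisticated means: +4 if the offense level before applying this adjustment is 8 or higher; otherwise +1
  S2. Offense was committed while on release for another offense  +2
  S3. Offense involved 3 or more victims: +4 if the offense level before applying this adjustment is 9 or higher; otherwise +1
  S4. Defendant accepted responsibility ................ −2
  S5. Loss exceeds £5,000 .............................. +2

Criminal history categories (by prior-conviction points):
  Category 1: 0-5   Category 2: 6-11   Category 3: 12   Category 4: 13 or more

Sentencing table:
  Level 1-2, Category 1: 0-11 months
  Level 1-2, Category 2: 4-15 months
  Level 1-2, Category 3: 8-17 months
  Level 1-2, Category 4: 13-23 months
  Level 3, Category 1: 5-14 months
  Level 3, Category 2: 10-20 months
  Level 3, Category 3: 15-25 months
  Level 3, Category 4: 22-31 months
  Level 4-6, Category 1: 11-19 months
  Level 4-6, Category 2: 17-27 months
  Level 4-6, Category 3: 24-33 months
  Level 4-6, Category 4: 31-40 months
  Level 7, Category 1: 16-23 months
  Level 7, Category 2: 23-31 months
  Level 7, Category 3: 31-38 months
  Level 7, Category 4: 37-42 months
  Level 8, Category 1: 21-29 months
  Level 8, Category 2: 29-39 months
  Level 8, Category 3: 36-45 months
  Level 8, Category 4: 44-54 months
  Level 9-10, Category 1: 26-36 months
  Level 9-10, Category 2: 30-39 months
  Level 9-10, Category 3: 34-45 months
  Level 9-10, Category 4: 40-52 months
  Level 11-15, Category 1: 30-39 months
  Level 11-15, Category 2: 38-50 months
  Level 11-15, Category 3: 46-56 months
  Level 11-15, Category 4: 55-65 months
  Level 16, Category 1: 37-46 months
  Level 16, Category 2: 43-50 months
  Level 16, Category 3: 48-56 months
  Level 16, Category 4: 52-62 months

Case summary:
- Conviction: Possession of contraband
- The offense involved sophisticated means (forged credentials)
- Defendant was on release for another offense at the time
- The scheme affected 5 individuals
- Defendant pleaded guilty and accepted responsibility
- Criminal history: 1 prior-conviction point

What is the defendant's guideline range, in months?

30-39 months

Base offense level for possession of contraband: 6.
S1 applies (level before this adjustment is 6 < 8, so +1): 6 + 1 = 7.
S2 applies: 7 + 2 = 9.
S3 applies (level before this adjustment is 9 ≥ 9, so +4): 9 + 4 = 13.
S4 applies: 13 − 2 = 11.
S5 does not apply.
Final offense level: 11.
Criminal history: 1 prior point → Category 1 (0-5).
Level 11 falls in the 11-15 band.
Grid: Level 11-15 × Category 1 = 30-39 months.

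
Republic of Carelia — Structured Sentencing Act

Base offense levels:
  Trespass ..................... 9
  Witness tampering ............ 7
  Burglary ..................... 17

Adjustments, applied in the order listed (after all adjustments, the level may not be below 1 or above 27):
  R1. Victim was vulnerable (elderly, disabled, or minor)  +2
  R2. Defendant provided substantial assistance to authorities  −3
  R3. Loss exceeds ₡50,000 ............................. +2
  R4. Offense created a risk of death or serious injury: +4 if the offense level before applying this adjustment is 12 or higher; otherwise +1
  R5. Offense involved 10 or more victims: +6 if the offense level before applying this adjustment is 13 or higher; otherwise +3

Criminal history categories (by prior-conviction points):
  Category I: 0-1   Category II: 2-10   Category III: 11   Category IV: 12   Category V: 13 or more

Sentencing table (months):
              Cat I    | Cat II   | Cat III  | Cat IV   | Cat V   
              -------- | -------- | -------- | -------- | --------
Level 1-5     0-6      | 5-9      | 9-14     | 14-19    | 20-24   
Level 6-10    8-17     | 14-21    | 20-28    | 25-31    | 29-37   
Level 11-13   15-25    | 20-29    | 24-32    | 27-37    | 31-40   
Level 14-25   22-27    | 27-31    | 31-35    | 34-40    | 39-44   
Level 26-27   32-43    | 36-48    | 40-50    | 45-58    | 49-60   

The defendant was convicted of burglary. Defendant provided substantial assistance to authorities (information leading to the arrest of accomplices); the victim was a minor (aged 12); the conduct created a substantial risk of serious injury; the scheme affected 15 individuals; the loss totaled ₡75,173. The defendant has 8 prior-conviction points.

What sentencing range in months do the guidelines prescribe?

Base offense level for burglary: 17.
R1 applies: 17 + 2 = 19.
R2 applies: 19 − 3 = 16.
R3 applies: 16 + 2 = 18.
R4 applies (level before this adjustment is 18 ≥ 12, so +4): 18 + 4 = 22.
R5 applies (level before this adjustment is 22 ≥ 13, so +6): 22 + 6 = 28.
Level 28 exceeds the maximum of 27; capped at 27.
Final offense level: 27.
Criminal history: 8 prior points → Category II (2-10).
Level 27 falls in the 26-27 band.
Grid: Level 26-27 × Category II = 36-48 months.

36-48 months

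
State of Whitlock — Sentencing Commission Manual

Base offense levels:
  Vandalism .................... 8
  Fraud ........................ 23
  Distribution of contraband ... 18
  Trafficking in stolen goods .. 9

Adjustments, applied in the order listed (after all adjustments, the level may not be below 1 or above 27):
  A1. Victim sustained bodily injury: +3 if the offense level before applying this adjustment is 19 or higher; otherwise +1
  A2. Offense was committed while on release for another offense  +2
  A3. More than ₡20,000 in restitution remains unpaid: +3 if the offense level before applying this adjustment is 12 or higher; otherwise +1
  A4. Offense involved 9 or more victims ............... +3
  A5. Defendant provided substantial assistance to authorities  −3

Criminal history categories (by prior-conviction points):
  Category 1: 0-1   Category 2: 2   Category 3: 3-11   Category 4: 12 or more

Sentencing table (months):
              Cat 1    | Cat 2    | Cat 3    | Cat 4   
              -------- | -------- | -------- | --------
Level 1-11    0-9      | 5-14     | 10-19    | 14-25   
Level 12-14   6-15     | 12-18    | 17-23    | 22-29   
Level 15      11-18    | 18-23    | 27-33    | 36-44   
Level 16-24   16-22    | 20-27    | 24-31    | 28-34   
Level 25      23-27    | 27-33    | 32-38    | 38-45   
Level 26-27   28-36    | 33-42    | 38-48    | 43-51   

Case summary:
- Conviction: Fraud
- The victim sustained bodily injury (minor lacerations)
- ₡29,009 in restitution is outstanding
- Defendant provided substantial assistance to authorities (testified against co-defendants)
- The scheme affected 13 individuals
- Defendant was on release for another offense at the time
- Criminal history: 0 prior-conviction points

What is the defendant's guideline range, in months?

28-36 months

Base offense level for fraud: 23.
A1 applies (level before this adjustment is 23 ≥ 19, so +3): 23 + 3 = 26.
A2 applies: 26 + 2 = 28.
A3 applies (level before this adjustment is 28 ≥ 12, so +3): 28 + 3 = 31.
A4 applies: 31 + 3 = 34.
A5 applies: 34 − 3 = 31.
Level 31 exceeds the maximum of 27; capped at 27.
Final offense level: 27.
Criminal history: 0 prior points → Category 1 (0-1).
Level 27 falls in the 26-27 band.
Grid: Level 26-27 × Category 1 = 28-36 months.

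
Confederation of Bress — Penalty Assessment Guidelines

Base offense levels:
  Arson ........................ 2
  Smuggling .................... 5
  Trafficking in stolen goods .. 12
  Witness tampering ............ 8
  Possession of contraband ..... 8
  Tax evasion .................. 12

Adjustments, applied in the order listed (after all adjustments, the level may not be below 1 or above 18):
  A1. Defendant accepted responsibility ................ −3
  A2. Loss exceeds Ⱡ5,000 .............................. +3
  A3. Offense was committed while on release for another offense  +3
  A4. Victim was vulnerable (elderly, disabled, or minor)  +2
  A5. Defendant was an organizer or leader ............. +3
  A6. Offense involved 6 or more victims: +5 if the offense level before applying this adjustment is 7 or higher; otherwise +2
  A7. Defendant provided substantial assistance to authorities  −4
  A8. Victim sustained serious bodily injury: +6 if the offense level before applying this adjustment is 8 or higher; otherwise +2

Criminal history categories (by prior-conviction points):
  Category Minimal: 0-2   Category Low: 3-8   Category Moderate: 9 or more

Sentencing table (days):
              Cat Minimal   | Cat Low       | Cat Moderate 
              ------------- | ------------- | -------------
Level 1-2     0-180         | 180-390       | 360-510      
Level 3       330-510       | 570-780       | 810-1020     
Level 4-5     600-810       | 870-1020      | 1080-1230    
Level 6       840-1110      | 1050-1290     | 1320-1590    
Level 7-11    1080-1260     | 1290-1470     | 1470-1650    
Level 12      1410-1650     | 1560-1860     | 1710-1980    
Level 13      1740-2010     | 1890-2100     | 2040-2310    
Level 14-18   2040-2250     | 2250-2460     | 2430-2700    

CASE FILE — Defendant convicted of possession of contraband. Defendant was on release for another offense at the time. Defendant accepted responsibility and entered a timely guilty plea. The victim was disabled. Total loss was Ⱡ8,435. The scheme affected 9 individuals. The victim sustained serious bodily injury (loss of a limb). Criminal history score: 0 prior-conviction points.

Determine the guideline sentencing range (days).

Base offense level for possession of contraband: 8.
A1 applies: 8 − 3 = 5.
A2 applies: 5 + 3 = 8.
A3 applies: 8 + 3 = 11.
A4 applies: 11 + 2 = 13.
A5 does not apply.
A6 applies (level before this adjustment is 13 ≥ 7, so +5): 13 + 5 = 18.
A7 does not apply.
A8 applies (level before this adjustment is 18 ≥ 8, so +6): 18 + 6 = 24.
Level 24 exceeds the maximum of 18; capped at 18.
Final offense level: 18.
Criminal history: 0 prior points → Category Minimal (0-2).
Level 18 falls in the 14-18 band.
Grid: Level 14-18 × Category Minimal = 2040-2250 days.

2040-2250 days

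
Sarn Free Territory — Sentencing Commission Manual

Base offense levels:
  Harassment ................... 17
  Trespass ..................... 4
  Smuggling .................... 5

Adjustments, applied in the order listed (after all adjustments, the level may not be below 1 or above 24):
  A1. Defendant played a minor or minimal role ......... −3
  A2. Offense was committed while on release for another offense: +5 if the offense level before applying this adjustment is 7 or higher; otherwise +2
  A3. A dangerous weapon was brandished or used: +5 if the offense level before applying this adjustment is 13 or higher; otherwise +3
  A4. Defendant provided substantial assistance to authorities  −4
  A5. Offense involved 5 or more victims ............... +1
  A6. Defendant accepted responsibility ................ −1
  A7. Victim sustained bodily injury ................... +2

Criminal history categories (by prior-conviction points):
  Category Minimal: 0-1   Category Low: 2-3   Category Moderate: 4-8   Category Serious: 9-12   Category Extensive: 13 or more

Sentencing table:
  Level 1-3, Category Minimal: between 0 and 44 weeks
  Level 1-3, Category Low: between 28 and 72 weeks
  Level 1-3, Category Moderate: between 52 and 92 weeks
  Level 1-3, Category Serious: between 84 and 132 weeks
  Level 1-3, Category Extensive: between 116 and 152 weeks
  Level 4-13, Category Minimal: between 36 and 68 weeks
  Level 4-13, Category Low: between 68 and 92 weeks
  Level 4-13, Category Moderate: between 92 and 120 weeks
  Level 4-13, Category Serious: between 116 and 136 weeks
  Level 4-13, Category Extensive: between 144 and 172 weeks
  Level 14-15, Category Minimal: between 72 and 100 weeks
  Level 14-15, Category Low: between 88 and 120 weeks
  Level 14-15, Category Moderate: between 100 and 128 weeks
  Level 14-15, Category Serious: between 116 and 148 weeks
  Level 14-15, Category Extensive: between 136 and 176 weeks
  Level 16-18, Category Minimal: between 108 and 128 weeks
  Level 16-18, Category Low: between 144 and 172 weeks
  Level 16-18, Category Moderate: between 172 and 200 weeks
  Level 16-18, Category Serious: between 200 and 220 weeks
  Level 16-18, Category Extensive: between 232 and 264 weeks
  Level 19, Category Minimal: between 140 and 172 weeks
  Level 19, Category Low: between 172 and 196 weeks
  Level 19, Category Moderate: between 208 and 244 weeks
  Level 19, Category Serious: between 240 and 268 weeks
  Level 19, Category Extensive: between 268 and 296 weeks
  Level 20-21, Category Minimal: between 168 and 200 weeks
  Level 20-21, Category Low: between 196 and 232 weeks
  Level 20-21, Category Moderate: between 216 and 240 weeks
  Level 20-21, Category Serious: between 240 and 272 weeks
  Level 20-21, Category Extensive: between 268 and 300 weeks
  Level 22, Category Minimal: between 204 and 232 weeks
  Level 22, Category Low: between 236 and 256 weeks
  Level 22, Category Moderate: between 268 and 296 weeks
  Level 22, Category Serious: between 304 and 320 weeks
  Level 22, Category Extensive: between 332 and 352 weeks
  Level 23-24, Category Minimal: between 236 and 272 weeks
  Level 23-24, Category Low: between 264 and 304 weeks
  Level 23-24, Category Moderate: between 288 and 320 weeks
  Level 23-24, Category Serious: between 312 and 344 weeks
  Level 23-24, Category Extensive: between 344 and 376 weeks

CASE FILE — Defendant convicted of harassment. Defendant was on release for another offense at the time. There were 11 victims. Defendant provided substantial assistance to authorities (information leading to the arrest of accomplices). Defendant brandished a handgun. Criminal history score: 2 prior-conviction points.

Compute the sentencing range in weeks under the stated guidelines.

264-304 weeks

Base offense level for harassment: 17.
A1 does not apply.
A2 applies (level before this adjustment is 17 ≥ 7, so +5): 17 + 5 = 22.
A3 applies (level before this adjustment is 22 ≥ 13, so +5): 22 + 5 = 27.
A4 applies: 27 − 4 = 23.
A5 applies: 23 + 1 = 24.
A7 does not apply.
Final offense level: 24.
Criminal history: 2 prior points → Category Low (2-3).
Level 24 falls in the 23-24 band.
Grid: Level 23-24 × Category Low = 264-304 weeks.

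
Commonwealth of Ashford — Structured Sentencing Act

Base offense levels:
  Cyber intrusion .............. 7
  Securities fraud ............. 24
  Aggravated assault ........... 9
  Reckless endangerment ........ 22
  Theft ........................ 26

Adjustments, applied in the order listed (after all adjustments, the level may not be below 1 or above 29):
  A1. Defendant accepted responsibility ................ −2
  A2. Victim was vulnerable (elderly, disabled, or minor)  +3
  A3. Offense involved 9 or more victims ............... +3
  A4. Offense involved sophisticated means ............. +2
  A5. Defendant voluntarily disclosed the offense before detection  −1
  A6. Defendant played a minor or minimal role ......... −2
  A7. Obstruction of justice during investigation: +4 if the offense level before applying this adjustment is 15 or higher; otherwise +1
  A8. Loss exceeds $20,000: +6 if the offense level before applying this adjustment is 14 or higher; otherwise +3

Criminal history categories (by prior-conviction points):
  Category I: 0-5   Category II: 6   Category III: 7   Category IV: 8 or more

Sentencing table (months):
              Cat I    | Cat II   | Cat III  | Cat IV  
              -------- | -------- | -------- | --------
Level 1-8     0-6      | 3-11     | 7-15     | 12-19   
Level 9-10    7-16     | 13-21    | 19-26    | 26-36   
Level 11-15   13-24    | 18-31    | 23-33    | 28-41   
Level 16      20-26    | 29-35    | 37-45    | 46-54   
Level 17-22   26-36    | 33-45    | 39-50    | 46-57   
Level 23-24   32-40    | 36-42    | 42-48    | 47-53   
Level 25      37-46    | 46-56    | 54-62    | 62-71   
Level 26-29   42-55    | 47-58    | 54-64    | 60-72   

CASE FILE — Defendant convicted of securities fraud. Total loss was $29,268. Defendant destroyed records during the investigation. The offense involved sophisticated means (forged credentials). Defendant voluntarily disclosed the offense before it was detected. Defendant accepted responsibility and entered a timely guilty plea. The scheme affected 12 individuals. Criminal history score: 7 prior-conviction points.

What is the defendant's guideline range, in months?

54-64 months

Base offense level for securities fraud: 24.
A1 applies: 24 − 2 = 22.
A3 applies: 22 + 3 = 25.
A4 applies: 25 + 2 = 27.
A5 applies: 27 − 1 = 26.
A7 applies (level before this adjustment is 26 ≥ 15, so +4): 26 + 4 = 30.
A8 applies (level before this adjustment is 30 ≥ 14, so +6): 30 + 6 = 36.
Level 36 exceeds the maximum of 29; capped at 29.
Final offense level: 29.
Criminal history: 7 prior points → Category III (7).
Level 29 falls in the 26-29 band.
Grid: Level 26-29 × Category III = 54-64 months.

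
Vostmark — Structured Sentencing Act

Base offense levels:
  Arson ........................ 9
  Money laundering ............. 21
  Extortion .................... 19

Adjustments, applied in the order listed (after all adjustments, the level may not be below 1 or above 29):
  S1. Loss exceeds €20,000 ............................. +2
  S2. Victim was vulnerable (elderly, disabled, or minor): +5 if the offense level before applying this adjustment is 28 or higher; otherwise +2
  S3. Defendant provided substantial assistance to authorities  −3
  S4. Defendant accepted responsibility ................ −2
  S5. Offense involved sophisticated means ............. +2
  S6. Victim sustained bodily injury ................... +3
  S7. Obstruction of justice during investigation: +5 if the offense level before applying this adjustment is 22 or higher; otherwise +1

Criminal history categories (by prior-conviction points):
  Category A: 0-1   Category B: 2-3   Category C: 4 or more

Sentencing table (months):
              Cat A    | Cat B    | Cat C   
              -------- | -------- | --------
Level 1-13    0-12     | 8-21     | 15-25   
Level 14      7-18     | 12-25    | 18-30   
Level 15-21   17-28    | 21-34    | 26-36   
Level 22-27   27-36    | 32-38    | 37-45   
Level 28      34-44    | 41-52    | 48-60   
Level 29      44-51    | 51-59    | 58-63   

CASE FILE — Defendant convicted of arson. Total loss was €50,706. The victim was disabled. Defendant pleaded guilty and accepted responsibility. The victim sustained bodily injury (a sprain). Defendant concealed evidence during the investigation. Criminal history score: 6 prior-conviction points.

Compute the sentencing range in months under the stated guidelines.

26-36 months

Base offense level for arson: 9.
S1 applies: 9 + 2 = 11.
S2 applies (level before this adjustment is 11 < 28, so +2): 11 + 2 = 13.
S4 applies: 13 − 2 = 11.
S5 does not apply.
S6 applies: 11 + 3 = 14.
S7 applies (level before this adjustment is 14 < 22, so +1): 14 + 1 = 15.
Final offense level: 15.
Criminal history: 6 prior points → Category C (4+).
Level 15 falls in the 15-21 band.
Grid: Level 15-21 × Category C = 26-36 months.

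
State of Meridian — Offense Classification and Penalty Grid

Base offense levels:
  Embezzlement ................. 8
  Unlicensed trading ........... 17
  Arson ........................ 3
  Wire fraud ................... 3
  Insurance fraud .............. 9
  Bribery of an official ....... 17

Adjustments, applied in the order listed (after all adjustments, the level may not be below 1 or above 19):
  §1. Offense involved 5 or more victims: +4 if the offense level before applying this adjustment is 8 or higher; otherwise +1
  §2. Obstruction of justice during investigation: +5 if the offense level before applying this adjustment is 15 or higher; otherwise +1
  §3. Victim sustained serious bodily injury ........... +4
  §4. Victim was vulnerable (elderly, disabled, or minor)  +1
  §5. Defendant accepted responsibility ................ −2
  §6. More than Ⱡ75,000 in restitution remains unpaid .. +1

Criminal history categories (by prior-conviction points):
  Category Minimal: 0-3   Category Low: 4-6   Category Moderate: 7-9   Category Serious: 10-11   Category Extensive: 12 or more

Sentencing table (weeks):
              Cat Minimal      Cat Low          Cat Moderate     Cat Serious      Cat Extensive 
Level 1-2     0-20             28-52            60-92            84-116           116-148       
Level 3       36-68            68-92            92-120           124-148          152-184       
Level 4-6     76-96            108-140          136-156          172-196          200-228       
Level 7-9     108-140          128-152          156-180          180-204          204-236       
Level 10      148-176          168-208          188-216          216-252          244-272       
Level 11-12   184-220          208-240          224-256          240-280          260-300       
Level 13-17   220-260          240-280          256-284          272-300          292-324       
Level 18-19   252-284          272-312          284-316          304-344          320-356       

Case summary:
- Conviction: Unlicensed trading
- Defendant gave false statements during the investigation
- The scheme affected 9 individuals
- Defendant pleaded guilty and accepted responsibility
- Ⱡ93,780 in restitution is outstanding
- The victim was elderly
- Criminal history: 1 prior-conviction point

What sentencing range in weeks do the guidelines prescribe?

252-284 weeks

Base offense level for unlicensed trading: 17.
§1 applies (level before this adjustment is 17 ≥ 8, so +4): 17 + 4 = 21.
§2 applies (level before this adjustment is 21 ≥ 15, so +5): 21 + 5 = 26.
§3 does not apply.
§4 applies: 26 + 1 = 27.
§5 applies: 27 − 2 = 25.
§6 applies: 25 + 1 = 26.
Level 26 exceeds the maximum of 19; capped at 19.
Final offense level: 19.
Criminal history: 1 prior point → Category Minimal (0-3).
Level 19 falls in the 18-19 band.
Grid: Level 18-19 × Category Minimal = 252-284 weeks.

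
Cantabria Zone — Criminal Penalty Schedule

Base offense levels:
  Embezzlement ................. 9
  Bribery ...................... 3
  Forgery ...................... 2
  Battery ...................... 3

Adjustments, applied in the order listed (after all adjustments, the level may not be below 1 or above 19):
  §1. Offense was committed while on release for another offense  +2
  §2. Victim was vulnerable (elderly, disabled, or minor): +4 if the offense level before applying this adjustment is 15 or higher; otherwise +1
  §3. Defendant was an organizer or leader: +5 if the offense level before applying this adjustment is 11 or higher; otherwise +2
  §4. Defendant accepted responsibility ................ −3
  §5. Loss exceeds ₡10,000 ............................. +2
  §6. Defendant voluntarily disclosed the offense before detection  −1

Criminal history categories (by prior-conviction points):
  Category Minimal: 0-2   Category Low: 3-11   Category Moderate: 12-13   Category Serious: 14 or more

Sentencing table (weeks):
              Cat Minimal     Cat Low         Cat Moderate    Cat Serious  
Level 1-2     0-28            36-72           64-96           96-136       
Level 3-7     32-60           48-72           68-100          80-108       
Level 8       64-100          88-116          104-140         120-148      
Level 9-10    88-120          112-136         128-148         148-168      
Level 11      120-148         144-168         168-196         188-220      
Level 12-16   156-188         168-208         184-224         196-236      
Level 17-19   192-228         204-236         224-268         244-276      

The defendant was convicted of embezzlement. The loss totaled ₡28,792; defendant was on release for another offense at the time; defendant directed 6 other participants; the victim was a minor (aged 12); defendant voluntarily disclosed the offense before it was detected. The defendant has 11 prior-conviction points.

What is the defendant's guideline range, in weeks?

Base offense level for embezzlement: 9.
§1 applies: 9 + 2 = 11.
§2 applies (level before this adjustment is 11 < 15, so +1): 11 + 1 = 12.
§3 applies (level before this adjustment is 12 ≥ 11, so +5): 12 + 5 = 17.
§4 does not apply.
§5 applies: 17 + 2 = 19.
§6 applies: 19 − 1 = 18.
Final offense level: 18.
Criminal history: 11 prior points → Category Low (3-11).
Level 18 falls in the 17-19 band.
Grid: Level 17-19 × Category Low = 204-236 weeks.

204-236 weeks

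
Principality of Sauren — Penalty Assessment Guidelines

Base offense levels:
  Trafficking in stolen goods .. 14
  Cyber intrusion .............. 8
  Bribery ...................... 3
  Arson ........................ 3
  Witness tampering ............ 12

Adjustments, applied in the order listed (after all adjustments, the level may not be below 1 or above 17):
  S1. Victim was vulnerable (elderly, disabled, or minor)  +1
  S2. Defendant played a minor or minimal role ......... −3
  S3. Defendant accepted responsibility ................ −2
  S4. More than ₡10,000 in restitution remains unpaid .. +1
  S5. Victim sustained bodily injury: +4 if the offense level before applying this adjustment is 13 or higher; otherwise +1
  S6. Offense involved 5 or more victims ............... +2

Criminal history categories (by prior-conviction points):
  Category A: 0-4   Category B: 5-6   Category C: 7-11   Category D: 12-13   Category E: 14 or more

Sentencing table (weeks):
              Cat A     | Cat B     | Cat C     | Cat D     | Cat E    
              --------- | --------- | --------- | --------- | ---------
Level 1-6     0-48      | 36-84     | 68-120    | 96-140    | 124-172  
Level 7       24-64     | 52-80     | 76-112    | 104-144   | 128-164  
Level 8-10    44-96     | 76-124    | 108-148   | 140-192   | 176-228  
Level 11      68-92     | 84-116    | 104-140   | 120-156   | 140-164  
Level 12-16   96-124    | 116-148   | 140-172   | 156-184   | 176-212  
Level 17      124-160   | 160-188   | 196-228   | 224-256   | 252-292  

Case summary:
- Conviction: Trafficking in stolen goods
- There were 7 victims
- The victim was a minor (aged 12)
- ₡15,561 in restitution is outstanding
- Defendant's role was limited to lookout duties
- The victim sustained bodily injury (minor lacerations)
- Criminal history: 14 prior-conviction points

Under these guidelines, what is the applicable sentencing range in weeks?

252-292 weeks

Base offense level for trafficking in stolen goods: 14.
S1 applies: 14 + 1 = 15.
S2 applies: 15 − 3 = 12.
S4 applies: 12 + 1 = 13.
S5 applies (level before this adjustment is 13 ≥ 13, so +4): 13 + 4 = 17.
S6 applies: 17 + 2 = 19.
Level 19 exceeds the maximum of 17; capped at 17.
Final offense level: 17.
Criminal history: 14 prior points → Category E (14+).
Level 17 falls in the 17 band.
Grid: Level 17 × Category E = 252-292 weeks.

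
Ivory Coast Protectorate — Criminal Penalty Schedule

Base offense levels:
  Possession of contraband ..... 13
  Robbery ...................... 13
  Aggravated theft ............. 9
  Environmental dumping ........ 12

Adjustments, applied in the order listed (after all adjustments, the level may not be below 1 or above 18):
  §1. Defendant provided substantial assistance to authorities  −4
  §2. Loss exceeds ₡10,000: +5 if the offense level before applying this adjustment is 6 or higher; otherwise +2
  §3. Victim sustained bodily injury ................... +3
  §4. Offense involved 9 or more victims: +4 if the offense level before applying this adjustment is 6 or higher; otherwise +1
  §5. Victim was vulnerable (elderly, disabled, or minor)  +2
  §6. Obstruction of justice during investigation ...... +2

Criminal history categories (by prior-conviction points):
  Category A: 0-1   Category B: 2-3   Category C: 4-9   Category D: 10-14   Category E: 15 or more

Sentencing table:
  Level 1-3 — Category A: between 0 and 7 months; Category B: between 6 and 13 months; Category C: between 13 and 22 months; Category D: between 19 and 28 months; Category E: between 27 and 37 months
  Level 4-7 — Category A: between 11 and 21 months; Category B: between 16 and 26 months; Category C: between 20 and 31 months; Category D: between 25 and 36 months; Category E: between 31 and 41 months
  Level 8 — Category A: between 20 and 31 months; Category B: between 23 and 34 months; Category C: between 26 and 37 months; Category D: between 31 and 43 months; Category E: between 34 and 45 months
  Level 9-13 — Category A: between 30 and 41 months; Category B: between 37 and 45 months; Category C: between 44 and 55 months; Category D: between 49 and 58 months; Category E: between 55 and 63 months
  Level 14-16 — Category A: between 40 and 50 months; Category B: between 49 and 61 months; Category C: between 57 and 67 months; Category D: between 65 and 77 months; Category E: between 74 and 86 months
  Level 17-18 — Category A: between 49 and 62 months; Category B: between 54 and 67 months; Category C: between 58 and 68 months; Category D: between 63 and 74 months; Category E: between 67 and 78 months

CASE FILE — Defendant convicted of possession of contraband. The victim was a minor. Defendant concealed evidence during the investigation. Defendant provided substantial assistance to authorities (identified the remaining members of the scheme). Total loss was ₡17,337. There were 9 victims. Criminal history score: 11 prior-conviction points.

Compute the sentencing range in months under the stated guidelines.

63-74 months

Base offense level for possession of contraband: 13.
§1 applies: 13 − 4 = 9.
§2 applies (level before this adjustment is 9 ≥ 6, so +5): 9 + 5 = 14.
§4 applies (level before this adjustment is 14 ≥ 6, so +4): 14 + 4 = 18.
§5 applies: 18 + 2 = 20.
§6 applies: 20 + 2 = 22.
Level 22 exceeds the maximum of 18; capped at 18.
Final offense level: 18.
Criminal history: 11 prior points → Category D (10-14).
Level 18 falls in the 17-18 band.
Grid: Level 17-18 × Category D = 63-74 months.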